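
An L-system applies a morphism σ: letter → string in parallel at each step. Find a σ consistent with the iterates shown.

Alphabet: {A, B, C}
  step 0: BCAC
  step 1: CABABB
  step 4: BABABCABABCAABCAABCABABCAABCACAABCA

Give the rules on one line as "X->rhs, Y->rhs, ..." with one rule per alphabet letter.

  step 0 ⇒ step 1: BCAC ⇒ CA·B·AB·B
    A ↦ AB
    B ↦ CA
    C ↦ B

A->AB, B->CA, C->B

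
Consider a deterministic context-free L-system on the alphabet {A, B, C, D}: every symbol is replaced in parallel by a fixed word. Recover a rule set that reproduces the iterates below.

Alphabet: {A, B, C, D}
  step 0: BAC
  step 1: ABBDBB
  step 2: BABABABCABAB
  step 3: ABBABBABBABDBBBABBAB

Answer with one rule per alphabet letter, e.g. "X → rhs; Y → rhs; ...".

A->B, B->AB, C->DBB, D->ABC

  step 2 ⇒ step 3: BABABABCABAB ⇒ AB·B·AB·B·AB·B·AB·DBB·B·AB·B·AB
    A ↦ B
    B ↦ AB
    C ↦ DBB
  step 1 ⇒ step 2: ABBDBB ⇒ B·AB·AB·ABC·AB·AB
    D ↦ ABC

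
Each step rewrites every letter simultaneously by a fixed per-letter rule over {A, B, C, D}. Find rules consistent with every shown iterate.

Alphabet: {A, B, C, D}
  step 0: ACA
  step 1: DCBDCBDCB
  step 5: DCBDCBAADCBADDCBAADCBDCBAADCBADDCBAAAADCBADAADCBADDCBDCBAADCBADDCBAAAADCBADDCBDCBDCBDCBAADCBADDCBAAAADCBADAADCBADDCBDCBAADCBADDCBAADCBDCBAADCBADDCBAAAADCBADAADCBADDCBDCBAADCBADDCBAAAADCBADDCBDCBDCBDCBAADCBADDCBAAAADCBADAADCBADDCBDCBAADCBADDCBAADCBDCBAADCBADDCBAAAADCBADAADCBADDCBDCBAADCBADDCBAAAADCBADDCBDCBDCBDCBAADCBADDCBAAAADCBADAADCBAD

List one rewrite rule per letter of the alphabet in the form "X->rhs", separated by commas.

  step 0 ⇒ step 1: ACA ⇒ DCB·DCB·DCB
    A ↦ DCB
    C ↦ DCB
    B ↦ AD  (constrained at step 1)
    D ↦ AA  (constrained at step 1)

A->DCB, B->AD, C->DCB, D->AA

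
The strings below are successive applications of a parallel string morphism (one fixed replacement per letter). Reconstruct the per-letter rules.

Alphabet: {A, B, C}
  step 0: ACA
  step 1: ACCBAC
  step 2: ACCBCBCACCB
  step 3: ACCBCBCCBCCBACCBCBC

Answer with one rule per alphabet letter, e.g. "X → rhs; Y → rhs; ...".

A->AC, B->C, C->CB

  step 2 ⇒ step 3: ACCBCBCACCB ⇒ AC·CB·CB·C·CB·C·CB·AC·CB·CB·C
    A ↦ AC
    B ↦ C
    C ↦ CB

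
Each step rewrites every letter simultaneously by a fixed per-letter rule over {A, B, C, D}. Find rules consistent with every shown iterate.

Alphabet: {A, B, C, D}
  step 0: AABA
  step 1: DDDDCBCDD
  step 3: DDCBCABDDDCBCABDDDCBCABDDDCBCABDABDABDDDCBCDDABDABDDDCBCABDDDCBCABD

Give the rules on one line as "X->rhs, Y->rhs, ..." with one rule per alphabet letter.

A->DD, B->CBC, C->DD, D->ABD

  step 0 ⇒ step 1: AABA ⇒ DD·DD·CBC·DD
    A ↦ DD
    B ↦ CBC
    C ↦ DD  (constrained at step 1)
    D ↦ ABD  (constrained at step 1)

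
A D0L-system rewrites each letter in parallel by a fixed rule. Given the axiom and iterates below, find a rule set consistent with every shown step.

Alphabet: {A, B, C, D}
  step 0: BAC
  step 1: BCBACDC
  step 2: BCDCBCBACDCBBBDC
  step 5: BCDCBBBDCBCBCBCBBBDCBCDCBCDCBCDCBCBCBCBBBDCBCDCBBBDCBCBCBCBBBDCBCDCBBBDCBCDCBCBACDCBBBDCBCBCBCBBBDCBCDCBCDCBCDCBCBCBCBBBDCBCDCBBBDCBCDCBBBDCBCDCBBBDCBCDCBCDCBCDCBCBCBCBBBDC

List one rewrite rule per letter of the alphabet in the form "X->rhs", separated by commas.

  step 1 ⇒ step 2: BCBACDC ⇒ BC·DC·BC·BAC·DC·BBB·DC
    A ↦ BAC
    B ↦ BC
    C ↦ DC
    D ↦ BBB

A->BAC, B->BC, C->DC, D->BBB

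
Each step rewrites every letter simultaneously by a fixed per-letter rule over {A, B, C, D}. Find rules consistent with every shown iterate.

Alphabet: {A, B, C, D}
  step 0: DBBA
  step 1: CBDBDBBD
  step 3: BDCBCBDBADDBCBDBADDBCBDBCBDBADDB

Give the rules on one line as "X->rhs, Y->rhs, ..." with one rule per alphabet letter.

  step 0 ⇒ step 1: DBBA ⇒ CB·DB·DB·BD
    A ↦ BD
    B ↦ DB
    D ↦ CB
    C ↦ AD  (constrained at step 1)

A->BD, B->DB, C->AD, D->CB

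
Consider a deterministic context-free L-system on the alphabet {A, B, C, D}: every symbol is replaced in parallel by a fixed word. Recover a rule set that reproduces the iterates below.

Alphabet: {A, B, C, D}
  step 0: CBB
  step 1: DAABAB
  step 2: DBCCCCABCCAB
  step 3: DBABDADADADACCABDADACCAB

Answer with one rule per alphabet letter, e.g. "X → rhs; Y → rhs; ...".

A->CC, B->AB, C->DA, D->DB

  step 2 ⇒ step 3: DBCCCCABCCAB ⇒ DB·AB·DA·DA·DA·DA·CC·AB·DA·DA·CC·AB
    A ↦ CC
    B ↦ AB
    C ↦ DA
    D ↦ DB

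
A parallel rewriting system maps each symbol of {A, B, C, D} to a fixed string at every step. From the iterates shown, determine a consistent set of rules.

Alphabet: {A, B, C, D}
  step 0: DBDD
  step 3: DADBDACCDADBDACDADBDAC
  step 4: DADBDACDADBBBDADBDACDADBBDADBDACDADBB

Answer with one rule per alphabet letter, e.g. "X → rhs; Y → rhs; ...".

  step 3 ⇒ step 4: DADBDACCDADBDACDADBDAC ⇒ DA·DB·DA·C·DA·DB·B·B·DA·DB·DA·C·DA·DB·B·DA·DB·DA·C·DA·DB·B
    A ↦ DB
    B ↦ C
    C ↦ B
    D ↦ DA

A->DB, B->C, C->B, D->DA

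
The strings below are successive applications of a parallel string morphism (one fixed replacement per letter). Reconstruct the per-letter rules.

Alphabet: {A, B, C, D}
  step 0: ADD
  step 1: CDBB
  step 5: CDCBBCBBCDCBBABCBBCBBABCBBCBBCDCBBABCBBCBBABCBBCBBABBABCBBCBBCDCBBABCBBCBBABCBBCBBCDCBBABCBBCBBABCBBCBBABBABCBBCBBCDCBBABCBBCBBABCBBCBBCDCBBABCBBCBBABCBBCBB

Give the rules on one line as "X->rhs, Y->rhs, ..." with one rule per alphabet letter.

A->CD, B->CBB, C->AB, D->B

  step 0 ⇒ step 1: ADD ⇒ CD·B·B
    A ↦ CD
    D ↦ B
    B ↦ CBB  (constrained at step 1)
    C ↦ AB  (constrained at step 1)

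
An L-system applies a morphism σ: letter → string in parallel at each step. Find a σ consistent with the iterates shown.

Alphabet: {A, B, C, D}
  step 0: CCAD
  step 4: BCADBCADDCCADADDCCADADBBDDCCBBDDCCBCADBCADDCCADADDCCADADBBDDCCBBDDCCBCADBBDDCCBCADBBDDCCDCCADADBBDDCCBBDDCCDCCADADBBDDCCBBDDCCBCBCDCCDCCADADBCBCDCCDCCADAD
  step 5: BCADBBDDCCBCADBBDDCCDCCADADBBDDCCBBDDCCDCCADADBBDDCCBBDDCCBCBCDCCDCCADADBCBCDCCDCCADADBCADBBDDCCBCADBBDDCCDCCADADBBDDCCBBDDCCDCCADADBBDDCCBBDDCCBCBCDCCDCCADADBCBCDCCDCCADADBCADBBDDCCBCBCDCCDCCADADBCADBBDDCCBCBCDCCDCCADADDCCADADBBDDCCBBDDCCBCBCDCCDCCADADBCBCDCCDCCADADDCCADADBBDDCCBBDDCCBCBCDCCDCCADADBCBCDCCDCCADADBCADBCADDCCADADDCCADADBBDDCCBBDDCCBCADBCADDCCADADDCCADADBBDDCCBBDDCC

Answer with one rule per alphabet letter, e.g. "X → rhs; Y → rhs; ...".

A->BBD, B->BC, C->AD, D->DCC

  step 4 ⇒ step 5: BCADBCADDCCADADDCCADADBBDDCCBBDDCCBCADBCADDCCADADDCCADADBBDDCCBBDDCCBCADBBDDCCBCADBBDDCCDCCADADBBDDCCBBDDCCDCCADADBBDDCCBBDDCCBCBCDCCDCCADADBCBCDCCDCCADAD ⇒ BC·AD·BBD·DCC·BC·AD·BBD·DCC·DCC·AD·AD·BBD·DCC·BBD·DCC·DCC·AD·AD·BBD·DCC·BBD·DCC·BC·BC·DCC·DCC·AD·AD·BC·BC·DCC·DCC·AD·AD·BC·AD·BBD·DCC·BC·AD·BBD·DCC·DCC·AD·AD·BBD·DCC·BBD·DCC·DCC·AD·AD·BBD·DCC·BBD·DCC·BC·BC·DCC·DCC·AD·AD·BC·BC·DCC·DCC·AD·AD·BC·AD·BBD·DCC·BC·BC·DCC·DCC·AD·AD·BC·AD·BBD·DCC·BC·BC·DCC·DCC·AD·AD·DCC·AD·AD·BBD·DCC·BBD·DCC·BC·BC·DCC·DCC·AD·AD·BC·BC·DCC·DCC·AD·AD·DCC·AD·AD·BBD·DCC·BBD·DCC·BC·BC·DCC·DCC·AD·AD·BC·BC·DCC·DCC·AD·AD·BC·AD·BC·AD·DCC·AD·AD·DCC·AD·AD·BBD·DCC·BBD·DCC·BC·AD·BC·AD·DCC·AD·AD·DCC·AD·AD·BBD·DCC·BBD·DCC
    A ↦ BBD
    B ↦ BC
    C ↦ AD
    D ↦ DCC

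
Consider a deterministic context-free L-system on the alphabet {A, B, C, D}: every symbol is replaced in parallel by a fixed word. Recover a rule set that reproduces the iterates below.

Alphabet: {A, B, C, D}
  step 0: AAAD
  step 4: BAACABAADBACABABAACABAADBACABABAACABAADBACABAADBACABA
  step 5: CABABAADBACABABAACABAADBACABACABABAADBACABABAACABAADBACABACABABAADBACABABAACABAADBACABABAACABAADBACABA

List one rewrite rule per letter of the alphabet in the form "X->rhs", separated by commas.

A->BA, B->CA, C->AD, D->A

  step 4 ⇒ step 5: BAACABAADBACABABAACABAADBACABABAACABAADBACABAADBACABA ⇒ CA·BA·BA·AD·BA·CA·BA·BA·A·CA·BA·AD·BA·CA·BA·CA·BA·BA·AD·BA·CA·BA·BA·A·CA·BA·AD·BA·CA·BA·CA·BA·BA·AD·BA·CA·BA·BA·A·CA·BA·AD·BA·CA·BA·BA·A·CA·BA·AD·BA·CA·BA
    A ↦ BA
    B ↦ CA
    C ↦ AD
    D ↦ A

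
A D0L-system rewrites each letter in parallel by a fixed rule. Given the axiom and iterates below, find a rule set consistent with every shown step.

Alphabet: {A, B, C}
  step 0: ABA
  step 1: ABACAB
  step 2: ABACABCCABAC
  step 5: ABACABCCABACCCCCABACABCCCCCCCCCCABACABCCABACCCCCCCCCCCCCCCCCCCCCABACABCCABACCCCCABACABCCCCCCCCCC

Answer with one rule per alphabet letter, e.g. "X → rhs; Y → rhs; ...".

  step 1 ⇒ step 2: ABACAB ⇒ AB·AC·AB·CC·AB·AC
    A ↦ AB
    B ↦ AC
    C ↦ CC

A->AB, B->AC, C->CC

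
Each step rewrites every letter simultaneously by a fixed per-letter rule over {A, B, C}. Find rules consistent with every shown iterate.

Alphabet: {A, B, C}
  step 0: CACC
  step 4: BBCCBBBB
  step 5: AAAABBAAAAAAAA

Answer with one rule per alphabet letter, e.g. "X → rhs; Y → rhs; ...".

  step 4 ⇒ step 5: BBCCBBBB ⇒ AA·AA·B·B·AA·AA·AA·AA
    B ↦ AA
    C ↦ B
    A ↦ C  (constrained at step 0)

A->C, B->AA, C->B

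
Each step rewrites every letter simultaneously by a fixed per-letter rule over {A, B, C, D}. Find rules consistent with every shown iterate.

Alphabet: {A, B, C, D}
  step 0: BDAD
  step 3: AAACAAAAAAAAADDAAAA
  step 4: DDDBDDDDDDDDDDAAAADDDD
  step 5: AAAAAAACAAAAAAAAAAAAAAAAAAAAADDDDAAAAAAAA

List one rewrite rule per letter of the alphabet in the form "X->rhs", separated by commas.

  step 4 ⇒ step 5: DDDBDDDDDDDDDDAAAADDDD ⇒ AA·AA·AA·ACA·AA·AA·AA·AA·AA·AA·AA·AA·AA·AA·D·D·D·D·AA·AA·AA·AA
    A ↦ D
    B ↦ ACA
    D ↦ AA
  step 3 ⇒ step 4: AAACAAAAAAAAADDAAAA ⇒ D·D·D·BD·D·D·D·D·D·D·D·D·D·AA·AA·D·D·D·D
    C ↦ BD

A->D, B->ACA, C->BD, D->AA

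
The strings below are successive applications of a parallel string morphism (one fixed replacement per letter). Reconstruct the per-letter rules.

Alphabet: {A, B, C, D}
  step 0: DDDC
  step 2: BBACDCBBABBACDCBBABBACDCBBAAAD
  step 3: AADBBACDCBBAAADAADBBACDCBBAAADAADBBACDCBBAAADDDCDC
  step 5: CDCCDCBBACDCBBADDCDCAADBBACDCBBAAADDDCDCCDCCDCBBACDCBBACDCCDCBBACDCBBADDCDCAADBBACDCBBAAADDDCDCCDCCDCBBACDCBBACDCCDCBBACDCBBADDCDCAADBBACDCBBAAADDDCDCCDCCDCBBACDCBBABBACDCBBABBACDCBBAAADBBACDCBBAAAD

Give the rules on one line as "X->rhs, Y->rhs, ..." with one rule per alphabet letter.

  step 2 ⇒ step 3: BBACDCBBABBACDCBBABBACDCBBAAAD ⇒ A·A·D·BBA·CDC·BBA·A·A·D·A·A·D·BBA·CDC·BBA·A·A·D·A·A·D·BBA·CDC·BBA·A·A·D·D·D·CDC
    A ↦ D
    B ↦ A
    C ↦ BBA
    D ↦ CDC

A->D, B->A, C->BBA, D->CDC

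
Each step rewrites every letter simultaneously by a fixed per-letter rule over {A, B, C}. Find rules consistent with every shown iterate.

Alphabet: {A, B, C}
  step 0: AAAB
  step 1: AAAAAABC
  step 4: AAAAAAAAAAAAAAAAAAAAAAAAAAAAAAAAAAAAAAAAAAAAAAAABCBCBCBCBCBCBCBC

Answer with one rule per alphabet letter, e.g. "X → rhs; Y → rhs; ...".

A->AA, B->BC, C->BC

  step 0 ⇒ step 1: AAAB ⇒ AA·AA·AA·BC
    A ↦ AA
    B ↦ BC
    C ↦ BC  (constrained at step 1)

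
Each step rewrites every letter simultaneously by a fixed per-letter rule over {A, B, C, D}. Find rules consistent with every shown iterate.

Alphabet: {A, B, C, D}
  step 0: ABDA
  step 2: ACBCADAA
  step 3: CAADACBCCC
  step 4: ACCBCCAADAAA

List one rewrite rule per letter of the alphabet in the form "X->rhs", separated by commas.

  step 3 ⇒ step 4: CAADACBCCC ⇒ A·C·C·BC·C·A·AD·A·A·A
    A ↦ C
    B ↦ AD
    C ↦ A
    D ↦ BC

A->C, B->AD, C->A, D->BC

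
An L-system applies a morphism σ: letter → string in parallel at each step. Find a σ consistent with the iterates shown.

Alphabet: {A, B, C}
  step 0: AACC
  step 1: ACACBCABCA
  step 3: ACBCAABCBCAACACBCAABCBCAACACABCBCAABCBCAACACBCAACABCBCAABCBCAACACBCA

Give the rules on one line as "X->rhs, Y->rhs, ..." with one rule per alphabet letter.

  step 0 ⇒ step 1: AACC ⇒ AC·AC·BCA·BCA
    A ↦ AC
    C ↦ BCA
    B ↦ ABC  (constrained at step 1)

A->AC, B->ABC, C->BCA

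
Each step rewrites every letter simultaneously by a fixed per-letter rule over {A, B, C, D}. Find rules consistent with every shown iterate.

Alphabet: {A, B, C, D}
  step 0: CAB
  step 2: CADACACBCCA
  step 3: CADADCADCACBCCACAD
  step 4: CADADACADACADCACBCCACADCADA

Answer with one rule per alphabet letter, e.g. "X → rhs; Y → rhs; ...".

  step 3 ⇒ step 4: CADADCADCACBCCACAD ⇒ CA·D·A·D·A·CA·D·A·CA·D·CA·CBC·CA·CA·D·CA·D·A
    A ↦ D
    B ↦ CBC
    C ↦ CA
    D ↦ A

A->D, B->CBC, C->CA, D->A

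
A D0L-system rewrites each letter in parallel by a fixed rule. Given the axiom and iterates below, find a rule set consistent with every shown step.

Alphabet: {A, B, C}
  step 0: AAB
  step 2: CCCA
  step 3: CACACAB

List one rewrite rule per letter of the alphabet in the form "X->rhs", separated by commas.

A->B, B->C, C->CA

  step 2 ⇒ step 3: CCCA ⇒ CA·CA·CA·B
    A ↦ B
    C ↦ CA
    B ↦ C  (constrained at step 0)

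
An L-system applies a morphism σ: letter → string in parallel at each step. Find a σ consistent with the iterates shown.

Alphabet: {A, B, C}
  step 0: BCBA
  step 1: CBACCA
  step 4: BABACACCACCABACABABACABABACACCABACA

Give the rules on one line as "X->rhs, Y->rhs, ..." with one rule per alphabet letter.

A->CA, B->C, C->BA

  step 0 ⇒ step 1: BCBA ⇒ C·BA·C·CA
    A ↦ CA
    B ↦ C
    C ↦ BA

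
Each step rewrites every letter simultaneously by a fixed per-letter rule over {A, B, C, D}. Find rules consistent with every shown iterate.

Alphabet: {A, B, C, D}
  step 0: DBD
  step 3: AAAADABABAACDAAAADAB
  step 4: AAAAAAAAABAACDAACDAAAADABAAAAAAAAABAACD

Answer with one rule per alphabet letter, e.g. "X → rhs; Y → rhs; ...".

  step 3 ⇒ step 4: AAAADABABAACDAAAADAB ⇒ AA·AA·AA·AA·AB·AA·CD·AA·CD·AA·AA·D·AB·AA·AA·AA·AA·AB·AA·CD
    A ↦ AA
    B ↦ CD
    C ↦ D
    D ↦ AB

A->AA, B->CD, C->D, D->AB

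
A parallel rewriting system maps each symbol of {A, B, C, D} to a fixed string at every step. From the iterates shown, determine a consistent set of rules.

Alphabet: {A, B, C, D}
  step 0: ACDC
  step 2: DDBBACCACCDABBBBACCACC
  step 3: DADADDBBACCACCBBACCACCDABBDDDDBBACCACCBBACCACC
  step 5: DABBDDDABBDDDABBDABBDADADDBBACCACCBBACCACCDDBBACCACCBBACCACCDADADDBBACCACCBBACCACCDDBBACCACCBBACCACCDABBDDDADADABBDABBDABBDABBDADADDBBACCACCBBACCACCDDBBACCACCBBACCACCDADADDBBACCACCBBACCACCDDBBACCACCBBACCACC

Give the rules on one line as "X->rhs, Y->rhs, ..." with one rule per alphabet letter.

  step 2 ⇒ step 3: DDBBACCACCDABBBBACCACC ⇒ DA·DA·D·D·BB·ACC·ACC·BB·ACC·ACC·DA·BB·D·D·D·D·BB·ACC·ACC·BB·ACC·ACC
    A ↦ BB
    B ↦ D
    C ↦ ACC
    D ↦ DA

A->BB, B->D, C->ACC, D->DA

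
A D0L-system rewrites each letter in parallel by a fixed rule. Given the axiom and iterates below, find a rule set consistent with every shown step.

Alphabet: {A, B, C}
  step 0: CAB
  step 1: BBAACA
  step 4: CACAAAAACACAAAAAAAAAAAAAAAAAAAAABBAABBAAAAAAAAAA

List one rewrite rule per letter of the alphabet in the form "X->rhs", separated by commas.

A->AA, B->CA, C->BB

  step 0 ⇒ step 1: CAB ⇒ BB·AA·CA
    A ↦ AA
    B ↦ CA
    C ↦ BB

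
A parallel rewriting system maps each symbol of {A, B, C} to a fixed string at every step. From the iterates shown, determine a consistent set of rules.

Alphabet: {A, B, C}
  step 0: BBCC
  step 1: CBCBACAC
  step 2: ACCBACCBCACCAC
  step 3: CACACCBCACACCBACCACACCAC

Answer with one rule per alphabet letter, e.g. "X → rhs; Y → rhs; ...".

  step 2 ⇒ step 3: ACCBACCBCACCAC ⇒ C·AC·AC·CB·C·AC·AC·CB·AC·C·AC·AC·C·AC
    A ↦ C
    B ↦ CB
    C ↦ AC

A->C, B->CB, C->AC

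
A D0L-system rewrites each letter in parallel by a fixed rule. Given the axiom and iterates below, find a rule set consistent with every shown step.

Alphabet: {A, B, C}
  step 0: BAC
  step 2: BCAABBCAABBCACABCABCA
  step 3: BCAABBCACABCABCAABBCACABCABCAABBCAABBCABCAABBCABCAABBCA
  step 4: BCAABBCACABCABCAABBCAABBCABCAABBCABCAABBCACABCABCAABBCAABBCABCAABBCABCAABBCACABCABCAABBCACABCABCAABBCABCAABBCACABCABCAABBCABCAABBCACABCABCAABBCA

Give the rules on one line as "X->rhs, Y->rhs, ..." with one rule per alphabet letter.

A->CA, B->BCA, C->ABB

  step 3 ⇒ step 4: BCAABBCACABCABCAABBCACABCABCAABBCAABBCABCAABBCABCAABBCA ⇒ BCA·ABB·CA·CA·BCA·BCA·ABB·CA·ABB·CA·BCA·ABB·CA·BCA·ABB·CA·CA·BCA·BCA·ABB·CA·ABB·CA·BCA·ABB·CA·BCA·ABB·CA·CA·BCA·BCA·ABB·CA·CA·BCA·BCA·ABB·CA·BCA·ABB·CA·CA·BCA·BCA·ABB·CA·BCA·ABB·CA·CA·BCA·BCA·ABB·CA
    A ↦ CA
    B ↦ BCA
    C ↦ ABB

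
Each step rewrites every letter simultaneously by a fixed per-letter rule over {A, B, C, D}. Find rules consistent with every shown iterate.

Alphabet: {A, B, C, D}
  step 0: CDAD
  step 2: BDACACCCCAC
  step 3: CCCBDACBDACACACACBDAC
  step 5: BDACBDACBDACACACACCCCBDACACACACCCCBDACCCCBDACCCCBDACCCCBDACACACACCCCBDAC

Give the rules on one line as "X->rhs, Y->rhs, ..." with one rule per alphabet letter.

A->BD, B->CC, C->AC, D->C

  step 2 ⇒ step 3: BDACACCCCAC ⇒ CC·C·BD·AC·BD·AC·AC·AC·AC·BD·AC
    A ↦ BD
    B ↦ CC
    C ↦ AC
    D ↦ C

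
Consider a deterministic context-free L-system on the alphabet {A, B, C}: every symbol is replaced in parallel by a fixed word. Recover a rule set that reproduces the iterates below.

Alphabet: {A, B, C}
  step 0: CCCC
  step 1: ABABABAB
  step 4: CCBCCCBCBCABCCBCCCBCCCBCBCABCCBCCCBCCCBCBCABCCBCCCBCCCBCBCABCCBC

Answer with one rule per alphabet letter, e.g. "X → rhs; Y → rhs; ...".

  step 0 ⇒ step 1: CCCC ⇒ AB·AB·AB·AB
    C ↦ AB
    A ↦ CC  (constrained at step 1)
    B ↦ BC  (constrained at step 1)

A->CC, B->BC, C->AB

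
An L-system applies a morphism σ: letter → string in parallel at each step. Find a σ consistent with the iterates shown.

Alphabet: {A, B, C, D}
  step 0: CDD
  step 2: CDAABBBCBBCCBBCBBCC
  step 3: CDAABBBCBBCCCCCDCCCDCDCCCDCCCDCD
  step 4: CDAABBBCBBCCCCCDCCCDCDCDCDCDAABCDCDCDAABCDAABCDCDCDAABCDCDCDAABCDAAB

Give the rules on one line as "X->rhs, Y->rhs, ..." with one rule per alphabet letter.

  step 3 ⇒ step 4: CDAABBBCBBCCCCCDCCCDCDCCCDCCCDCD ⇒ CD·AAB·BBC·BBC·C·C·C·CD·C·C·CD·CD·CD·CD·CD·AAB·CD·CD·CD·AAB·CD·AAB·CD·CD·CD·AAB·CD·CD·CD·AAB·CD·AAB
    A ↦ BBC
    B ↦ C
    C ↦ CD
    D ↦ AAB

A->BBC, B->C, C->CD, D->AAB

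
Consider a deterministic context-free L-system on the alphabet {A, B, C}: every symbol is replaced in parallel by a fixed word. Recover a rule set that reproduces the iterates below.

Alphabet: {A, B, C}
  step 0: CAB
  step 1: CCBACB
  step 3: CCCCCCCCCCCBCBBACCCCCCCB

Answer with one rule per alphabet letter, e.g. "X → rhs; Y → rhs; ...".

  step 0 ⇒ step 1: CAB ⇒ CC·BA·CB
    A ↦ BA
    B ↦ CB
    C ↦ CC

A->BA, B->CB, C->CC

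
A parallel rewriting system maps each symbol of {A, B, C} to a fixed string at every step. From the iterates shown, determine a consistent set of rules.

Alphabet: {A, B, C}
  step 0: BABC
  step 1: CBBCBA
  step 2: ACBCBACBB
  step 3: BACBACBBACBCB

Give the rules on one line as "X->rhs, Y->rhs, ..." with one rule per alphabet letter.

  step 2 ⇒ step 3: ACBCBACBB ⇒ B·A·CB·A·CB·B·A·CB·CB
    A ↦ B
    B ↦ CB
    C ↦ A

A->B, B->CB, C->A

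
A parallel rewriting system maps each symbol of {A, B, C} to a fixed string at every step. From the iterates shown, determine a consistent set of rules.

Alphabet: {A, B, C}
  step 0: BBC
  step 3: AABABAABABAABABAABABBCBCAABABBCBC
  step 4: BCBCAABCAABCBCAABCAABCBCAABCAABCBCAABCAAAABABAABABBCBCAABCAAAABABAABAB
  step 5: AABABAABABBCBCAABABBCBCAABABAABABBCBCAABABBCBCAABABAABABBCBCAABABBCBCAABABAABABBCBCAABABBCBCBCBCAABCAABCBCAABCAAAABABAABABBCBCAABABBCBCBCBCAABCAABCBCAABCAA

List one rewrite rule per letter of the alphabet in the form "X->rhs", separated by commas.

A->BC, B->AA, C->BAB

  step 4 ⇒ step 5: BCBCAABCAABCBCAABCAABCBCAABCAABCBCAABCAAAABABAABABBCBCAABCAAAABABAABAB ⇒ AA·BAB·AA·BAB·BC·BC·AA·BAB·BC·BC·AA·BAB·AA·BAB·BC·BC·AA·BAB·BC·BC·AA·BAB·AA·BAB·BC·BC·AA·BAB·BC·BC·AA·BAB·AA·BAB·BC·BC·AA·BAB·BC·BC·BC·BC·AA·BC·AA·BC·BC·AA·BC·AA·AA·BAB·AA·BAB·BC·BC·AA·BAB·BC·BC·BC·BC·AA·BC·AA·BC·BC·AA·BC·AA
    A ↦ BC
    B ↦ AA
    C ↦ BAB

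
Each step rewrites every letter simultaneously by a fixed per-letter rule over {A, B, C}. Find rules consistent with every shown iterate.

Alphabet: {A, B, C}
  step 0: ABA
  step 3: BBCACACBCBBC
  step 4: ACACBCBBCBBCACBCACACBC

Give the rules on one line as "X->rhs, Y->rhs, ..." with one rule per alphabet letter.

A->B, B->AC, C->BC

  step 3 ⇒ step 4: BBCACACBCBBC ⇒ AC·AC·BC·B·BC·B·BC·AC·BC·AC·AC·BC
    A ↦ B
    B ↦ AC
    C ↦ BC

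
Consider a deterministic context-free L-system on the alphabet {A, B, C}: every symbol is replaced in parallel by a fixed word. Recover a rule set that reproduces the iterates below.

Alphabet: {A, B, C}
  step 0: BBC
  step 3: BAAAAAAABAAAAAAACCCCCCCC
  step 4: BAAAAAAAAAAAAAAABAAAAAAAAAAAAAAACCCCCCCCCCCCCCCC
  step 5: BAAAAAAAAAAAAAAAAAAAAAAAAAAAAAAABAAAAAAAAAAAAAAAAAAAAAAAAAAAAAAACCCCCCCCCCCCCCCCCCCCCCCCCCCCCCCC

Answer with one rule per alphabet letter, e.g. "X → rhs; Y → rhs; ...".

A->AA, B->BA, C->CC

  step 4 ⇒ step 5: BAAAAAAAAAAAAAAABAAAAAAAAAAAAAAACCCCCCCCCCCCCCCC ⇒ BA·AA·AA·AA·AA·AA·AA·AA·AA·AA·AA·AA·AA·AA·AA·AA·BA·AA·AA·AA·AA·AA·AA·AA·AA·AA·AA·AA·AA·AA·AA·AA·CC·CC·CC·CC·CC·CC·CC·CC·CC·CC·CC·CC·CC·CC·CC·CC
    A ↦ AA
    B ↦ BA
    C ↦ CC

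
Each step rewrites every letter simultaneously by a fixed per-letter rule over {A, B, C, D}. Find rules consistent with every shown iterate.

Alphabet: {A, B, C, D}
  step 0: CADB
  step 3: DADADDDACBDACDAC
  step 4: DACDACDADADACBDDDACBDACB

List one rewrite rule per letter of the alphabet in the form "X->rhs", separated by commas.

A->C, B->DD, C->B, D->DA

  step 3 ⇒ step 4: DADADDDACBDACDAC ⇒ DA·C·DA·C·DA·DA·DA·C·B·DD·DA·C·B·DA·C·B
    A ↦ C
    B ↦ DD
    C ↦ B
    D ↦ DA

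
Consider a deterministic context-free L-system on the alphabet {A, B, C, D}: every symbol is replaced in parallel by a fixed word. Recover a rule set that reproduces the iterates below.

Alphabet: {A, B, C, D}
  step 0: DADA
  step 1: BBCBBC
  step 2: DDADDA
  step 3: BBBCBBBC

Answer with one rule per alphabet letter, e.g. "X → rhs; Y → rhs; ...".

A->BC, B->D, C->A, D->B

  step 2 ⇒ step 3: DDADDA ⇒ B·B·BC·B·B·BC
    A ↦ BC
    D ↦ B
  step 1 ⇒ step 2: BBCBBC ⇒ D·D·A·D·D·A
    B ↦ D
  step 1 ⇒ step 2: BBCBBC ⇒ D·D·A·D·D·A
    C ↦ A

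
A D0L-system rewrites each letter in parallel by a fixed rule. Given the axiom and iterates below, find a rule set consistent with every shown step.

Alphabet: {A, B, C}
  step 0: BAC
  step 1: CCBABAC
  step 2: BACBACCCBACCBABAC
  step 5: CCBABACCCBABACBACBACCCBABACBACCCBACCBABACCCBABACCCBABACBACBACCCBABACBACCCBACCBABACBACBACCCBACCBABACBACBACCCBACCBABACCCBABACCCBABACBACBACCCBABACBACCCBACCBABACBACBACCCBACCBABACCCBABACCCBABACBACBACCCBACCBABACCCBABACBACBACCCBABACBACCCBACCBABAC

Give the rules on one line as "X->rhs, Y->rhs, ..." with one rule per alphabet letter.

  step 1 ⇒ step 2: CCBABAC ⇒ BAC·BAC·C·CBA·C·CBA·BAC
    A ↦ CBA
    B ↦ C
    C ↦ BAC

A->CBA, B->C, C->BAC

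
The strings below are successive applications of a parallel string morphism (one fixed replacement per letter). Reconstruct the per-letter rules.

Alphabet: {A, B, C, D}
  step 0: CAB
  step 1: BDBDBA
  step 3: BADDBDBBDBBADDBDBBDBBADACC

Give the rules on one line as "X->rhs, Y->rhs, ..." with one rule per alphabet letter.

  step 0 ⇒ step 1: CAB ⇒ BDB·D·BA
    A ↦ D
    B ↦ BA
    C ↦ BDB
    D ↦ ACC  (constrained at step 1)

A->D, B->BA, C->BDB, D->ACC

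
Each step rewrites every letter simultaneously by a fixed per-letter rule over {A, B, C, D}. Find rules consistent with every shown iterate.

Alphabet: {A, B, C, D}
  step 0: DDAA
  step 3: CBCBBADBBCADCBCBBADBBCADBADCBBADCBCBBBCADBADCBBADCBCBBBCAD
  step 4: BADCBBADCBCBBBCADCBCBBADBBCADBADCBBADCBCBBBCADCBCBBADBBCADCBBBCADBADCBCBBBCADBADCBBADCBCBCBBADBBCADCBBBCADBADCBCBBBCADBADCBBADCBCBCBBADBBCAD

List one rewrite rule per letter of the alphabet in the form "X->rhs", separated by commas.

A->BBC, B->CB, C->BAD, D->AD

  step 3 ⇒ step 4: CBCBBADBBCADCBCBBADBBCADBADCBBADCBCBBBCADBADCBBADCBCBBBCAD ⇒ BAD·CB·BAD·CB·CB·BBC·AD·CB·CB·BAD·BBC·AD·BAD·CB·BAD·CB·CB·BBC·AD·CB·CB·BAD·BBC·AD·CB·BBC·AD·BAD·CB·CB·BBC·AD·BAD·CB·BAD·CB·CB·CB·BAD·BBC·AD·CB·BBC·AD·BAD·CB·CB·BBC·AD·BAD·CB·BAD·CB·CB·CB·BAD·BBC·AD
    A ↦ BBC
    B ↦ CB
    C ↦ BAD
    D ↦ AD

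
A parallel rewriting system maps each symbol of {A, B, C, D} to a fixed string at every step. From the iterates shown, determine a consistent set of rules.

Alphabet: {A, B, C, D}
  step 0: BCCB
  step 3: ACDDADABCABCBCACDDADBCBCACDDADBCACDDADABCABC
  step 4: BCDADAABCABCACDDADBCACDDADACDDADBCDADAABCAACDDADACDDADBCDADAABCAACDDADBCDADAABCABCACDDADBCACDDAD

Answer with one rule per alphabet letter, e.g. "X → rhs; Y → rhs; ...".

  step 3 ⇒ step 4: ACDDADABCABCBCACDDADBCBCACDDADBCACDDADABCABC ⇒ BC·DAD·A·A·BC·A·BC·ACD·DAD·BC·ACD·DAD·ACD·DAD·BC·DAD·A·A·BC·A·ACD·DAD·ACD·DAD·BC·DAD·A·A·BC·A·ACD·DAD·BC·DAD·A·A·BC·A·BC·ACD·DAD·BC·ACD·DAD
    A ↦ BC
    B ↦ ACD
    C ↦ DAD
    D ↦ A

A->BC, B->ACD, C->DAD, D->A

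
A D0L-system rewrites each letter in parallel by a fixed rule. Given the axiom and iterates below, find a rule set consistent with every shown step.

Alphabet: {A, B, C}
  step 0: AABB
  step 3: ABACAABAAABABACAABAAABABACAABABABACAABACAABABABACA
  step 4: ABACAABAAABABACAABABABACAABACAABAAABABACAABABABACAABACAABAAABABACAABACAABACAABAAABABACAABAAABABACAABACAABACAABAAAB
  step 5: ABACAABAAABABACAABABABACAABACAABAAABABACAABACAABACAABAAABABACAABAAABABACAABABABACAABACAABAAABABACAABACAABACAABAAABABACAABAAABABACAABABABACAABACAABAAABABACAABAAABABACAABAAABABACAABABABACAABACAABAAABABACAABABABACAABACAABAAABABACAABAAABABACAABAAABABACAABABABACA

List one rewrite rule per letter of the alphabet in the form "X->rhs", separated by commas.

A->AB, B->ACA, C->AA

  step 4 ⇒ step 5: ABACAABAAABABACAABABABACAABACAABAAABABACAABABABACAABACAABAAABABACAABACAABACAABAAABABACAABAAABABACAABACAABACAABAAAB ⇒ AB·ACA·AB·AA·AB·AB·ACA·AB·AB·AB·ACA·AB·ACA·AB·AA·AB·AB·ACA·AB·ACA·AB·ACA·AB·AA·AB·AB·ACA·AB·AA·AB·AB·ACA·AB·AB·AB·ACA·AB·ACA·AB·AA·AB·AB·ACA·AB·ACA·AB·ACA·AB·AA·AB·AB·ACA·AB·AA·AB·AB·ACA·AB·AB·AB·ACA·AB·ACA·AB·AA·AB·AB·ACA·AB·AA·AB·AB·ACA·AB·AA·AB·AB·ACA·AB·AB·AB·ACA·AB·ACA·AB·AA·AB·AB·ACA·AB·AB·AB·ACA·AB·ACA·AB·AA·AB·AB·ACA·AB·AA·AB·AB·ACA·AB·AA·AB·AB·ACA·AB·AB·AB·ACA
    A ↦ AB
    B ↦ ACA
    C ↦ AA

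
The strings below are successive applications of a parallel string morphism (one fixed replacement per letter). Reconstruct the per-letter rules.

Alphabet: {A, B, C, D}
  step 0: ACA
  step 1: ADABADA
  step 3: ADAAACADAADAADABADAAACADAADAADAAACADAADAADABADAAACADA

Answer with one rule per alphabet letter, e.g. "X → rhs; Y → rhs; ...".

A->ADA, B->A, C->B, D->AAC

  step 0 ⇒ step 1: ACA ⇒ ADA·B·ADA
    A ↦ ADA
    C ↦ B
    B ↦ A  (constrained at step 1)
    D ↦ AAC  (constrained at step 1)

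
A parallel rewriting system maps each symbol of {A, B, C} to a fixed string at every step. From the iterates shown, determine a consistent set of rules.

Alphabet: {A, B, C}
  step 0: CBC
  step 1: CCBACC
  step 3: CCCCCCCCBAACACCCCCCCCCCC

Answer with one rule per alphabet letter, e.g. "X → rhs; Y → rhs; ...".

  step 0 ⇒ step 1: CBC ⇒ CC·BA·CC
    B ↦ BA
    C ↦ CC
    A ↦ AC  (constrained at step 1)

A->AC, B->BA, C->CC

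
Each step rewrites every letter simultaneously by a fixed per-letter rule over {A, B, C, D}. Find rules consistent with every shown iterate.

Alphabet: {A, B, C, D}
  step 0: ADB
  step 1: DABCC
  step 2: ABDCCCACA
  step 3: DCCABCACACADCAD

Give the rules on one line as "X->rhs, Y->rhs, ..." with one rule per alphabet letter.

A->D, B->CC, C->CA, D->AB

  step 2 ⇒ step 3: ABDCCCACA ⇒ D·CC·AB·CA·CA·CA·D·CA·D
    A ↦ D
    B ↦ CC
    C ↦ CA
    D ↦ AB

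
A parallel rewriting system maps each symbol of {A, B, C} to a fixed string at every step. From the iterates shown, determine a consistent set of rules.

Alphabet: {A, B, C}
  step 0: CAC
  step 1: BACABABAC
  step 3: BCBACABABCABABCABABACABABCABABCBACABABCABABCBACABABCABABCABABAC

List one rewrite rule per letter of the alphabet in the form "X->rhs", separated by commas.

  step 0 ⇒ step 1: CAC ⇒ BAC·ABA·BAC
    A ↦ ABA
    C ↦ BAC
    B ↦ BC  (constrained at step 1)

A->ABA, B->BC, C->BAC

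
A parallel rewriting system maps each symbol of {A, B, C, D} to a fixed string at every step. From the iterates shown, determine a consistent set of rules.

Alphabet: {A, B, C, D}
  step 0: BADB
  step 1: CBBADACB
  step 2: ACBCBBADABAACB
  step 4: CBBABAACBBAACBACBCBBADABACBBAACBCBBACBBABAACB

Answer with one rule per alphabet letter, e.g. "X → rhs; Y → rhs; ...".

A->BA, B->CB, C->A, D->DA

  step 1 ⇒ step 2: CBBADACB ⇒ A·CB·CB·BA·DA·BA·A·CB
    A ↦ BA
    B ↦ CB
    C ↦ A
    D ↦ DA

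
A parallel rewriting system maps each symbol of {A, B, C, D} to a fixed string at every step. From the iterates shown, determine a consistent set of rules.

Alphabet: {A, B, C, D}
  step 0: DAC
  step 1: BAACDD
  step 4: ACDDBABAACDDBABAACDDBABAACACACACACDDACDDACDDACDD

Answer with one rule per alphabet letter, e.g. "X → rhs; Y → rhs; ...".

  step 0 ⇒ step 1: DAC ⇒ BA·AC·DD
    A ↦ AC
    C ↦ DD
    D ↦ BA
    B ↦ AC  (constrained at step 1)

A->AC, B->AC, C->DD, D->BA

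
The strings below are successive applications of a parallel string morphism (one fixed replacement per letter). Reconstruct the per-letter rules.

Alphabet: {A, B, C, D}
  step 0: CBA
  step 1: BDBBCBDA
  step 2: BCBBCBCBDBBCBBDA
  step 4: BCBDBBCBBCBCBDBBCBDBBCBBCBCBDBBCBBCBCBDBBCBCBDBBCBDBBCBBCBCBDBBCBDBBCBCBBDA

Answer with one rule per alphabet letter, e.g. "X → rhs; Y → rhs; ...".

  step 1 ⇒ step 2: BDBBCBDA ⇒ BC·B·BC·BC·BDB·BC·B·BDA
    A ↦ BDA
    B ↦ BC
    C ↦ BDB
    D ↦ B

A->BDA, B->BC, C->BDB, D->B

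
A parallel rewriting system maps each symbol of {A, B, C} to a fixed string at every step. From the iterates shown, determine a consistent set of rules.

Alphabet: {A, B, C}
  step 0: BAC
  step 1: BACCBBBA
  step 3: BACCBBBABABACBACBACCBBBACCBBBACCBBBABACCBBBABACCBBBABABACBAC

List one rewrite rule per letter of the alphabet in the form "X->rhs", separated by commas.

A->CBB, B->BAC, C->BA

  step 0 ⇒ step 1: BAC ⇒ BAC·CBB·BA
    A ↦ CBB
    B ↦ BAC
    C ↦ BA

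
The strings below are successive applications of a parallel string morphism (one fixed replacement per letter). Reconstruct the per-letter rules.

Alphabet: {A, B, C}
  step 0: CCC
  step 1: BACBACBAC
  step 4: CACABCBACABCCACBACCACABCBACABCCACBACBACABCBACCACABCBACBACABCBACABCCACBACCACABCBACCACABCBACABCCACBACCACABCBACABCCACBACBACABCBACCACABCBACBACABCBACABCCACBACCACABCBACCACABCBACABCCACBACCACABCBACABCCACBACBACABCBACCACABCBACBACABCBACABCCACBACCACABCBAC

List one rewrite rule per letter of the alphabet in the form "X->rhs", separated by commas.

A->ABC, B->CAC, C->BAC

  step 0 ⇒ step 1: CCC ⇒ BAC·BAC·BAC
    C ↦ BAC
    A ↦ ABC  (constrained at step 1)
    B ↦ CAC  (constrained at step 1)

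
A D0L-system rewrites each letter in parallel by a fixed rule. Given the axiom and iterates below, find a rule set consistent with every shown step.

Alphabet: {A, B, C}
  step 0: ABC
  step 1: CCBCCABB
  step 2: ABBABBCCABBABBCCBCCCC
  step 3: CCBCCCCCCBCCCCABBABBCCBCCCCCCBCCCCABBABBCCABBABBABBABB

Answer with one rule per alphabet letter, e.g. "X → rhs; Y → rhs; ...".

A->CCB, B->CC, C->ABB

  step 2 ⇒ step 3: ABBABBCCABBABBCCBCCCC ⇒ CCB·CC·CC·CCB·CC·CC·ABB·ABB·CCB·CC·CC·CCB·CC·CC·ABB·ABB·CC·ABB·ABB·ABB·ABB
    A ↦ CCB
    B ↦ CC
    C ↦ ABB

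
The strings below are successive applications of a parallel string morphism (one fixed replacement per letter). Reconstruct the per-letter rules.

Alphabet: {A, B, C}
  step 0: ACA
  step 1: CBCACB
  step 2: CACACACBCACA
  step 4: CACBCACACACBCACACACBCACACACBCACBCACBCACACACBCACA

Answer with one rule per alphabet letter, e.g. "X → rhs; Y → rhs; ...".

A->CB, B->CA, C->CA

  step 1 ⇒ step 2: CBCACB ⇒ CA·CA·CA·CB·CA·CA
    A ↦ CB
    B ↦ CA
    C ↦ CA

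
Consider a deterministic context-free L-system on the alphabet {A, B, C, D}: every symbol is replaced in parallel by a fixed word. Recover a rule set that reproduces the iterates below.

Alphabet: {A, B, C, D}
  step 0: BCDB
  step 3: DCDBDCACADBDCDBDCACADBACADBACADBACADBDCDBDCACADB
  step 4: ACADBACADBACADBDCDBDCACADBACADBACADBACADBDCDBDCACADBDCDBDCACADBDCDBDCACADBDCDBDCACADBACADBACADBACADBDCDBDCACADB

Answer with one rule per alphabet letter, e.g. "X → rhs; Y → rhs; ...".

  step 3 ⇒ step 4: DCDBDCACADBDCDBDCACADBACADBACADBACADBDCDBDCACADB ⇒ ACA·DB·ACA·DB·ACA·DB·DC·DB·DC·ACA·DB·ACA·DB·ACA·DB·ACA·DB·DC·DB·DC·ACA·DB·DC·DB·DC·ACA·DB·DC·DB·DC·ACA·DB·DC·DB·DC·ACA·DB·ACA·DB·ACA·DB·ACA·DB·DC·DB·DC·ACA·DB
    A ↦ DC
    B ↦ DB
    C ↦ DB
    D ↦ ACA

A->DC, B->DB, C->DB, D->ACA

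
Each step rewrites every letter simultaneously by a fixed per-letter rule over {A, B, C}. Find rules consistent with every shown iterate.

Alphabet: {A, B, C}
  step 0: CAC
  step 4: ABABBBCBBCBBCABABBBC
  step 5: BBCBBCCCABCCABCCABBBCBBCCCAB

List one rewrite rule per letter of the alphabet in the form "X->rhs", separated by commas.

A->BB, B->C, C->AB

  step 4 ⇒ step 5: ABABBBCBBCBBCABABBBC ⇒ BB·C·BB·C·C·C·AB·C·C·AB·C·C·AB·BB·C·BB·C·C·C·AB
    A ↦ BB
    B ↦ C
    C ↦ AB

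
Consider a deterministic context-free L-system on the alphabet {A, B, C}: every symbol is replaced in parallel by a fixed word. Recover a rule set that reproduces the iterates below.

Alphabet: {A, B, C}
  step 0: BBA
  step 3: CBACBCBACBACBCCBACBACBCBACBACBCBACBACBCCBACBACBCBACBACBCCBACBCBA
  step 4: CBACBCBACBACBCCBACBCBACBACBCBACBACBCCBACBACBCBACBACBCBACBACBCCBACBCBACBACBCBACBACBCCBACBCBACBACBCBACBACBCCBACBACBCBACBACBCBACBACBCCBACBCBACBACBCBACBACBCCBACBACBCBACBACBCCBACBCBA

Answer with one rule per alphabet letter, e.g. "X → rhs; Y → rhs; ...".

  step 3 ⇒ step 4: CBACBCBACBACBCCBACBACBCBACBACBCBACBACBCCBACBACBCBACBACBCCBACBCBA ⇒ CBA·CBC·BA·CBA·CBC·CBA·CBC·BA·CBA·CBC·BA·CBA·CBC·CBA·CBA·CBC·BA·CBA·CBC·BA·CBA·CBC·CBA·CBC·BA·CBA·CBC·BA·CBA·CBC·CBA·CBC·BA·CBA·CBC·BA·CBA·CBC·CBA·CBA·CBC·BA·CBA·CBC·BA·CBA·CBC·CBA·CBC·BA·CBA·CBC·BA·CBA·CBC·CBA·CBA·CBC·BA·CBA·CBC·CBA·CBC·BA
    A ↦ BA
    B ↦ CBC
    C ↦ CBA

A->BA, B->CBC, C->CBA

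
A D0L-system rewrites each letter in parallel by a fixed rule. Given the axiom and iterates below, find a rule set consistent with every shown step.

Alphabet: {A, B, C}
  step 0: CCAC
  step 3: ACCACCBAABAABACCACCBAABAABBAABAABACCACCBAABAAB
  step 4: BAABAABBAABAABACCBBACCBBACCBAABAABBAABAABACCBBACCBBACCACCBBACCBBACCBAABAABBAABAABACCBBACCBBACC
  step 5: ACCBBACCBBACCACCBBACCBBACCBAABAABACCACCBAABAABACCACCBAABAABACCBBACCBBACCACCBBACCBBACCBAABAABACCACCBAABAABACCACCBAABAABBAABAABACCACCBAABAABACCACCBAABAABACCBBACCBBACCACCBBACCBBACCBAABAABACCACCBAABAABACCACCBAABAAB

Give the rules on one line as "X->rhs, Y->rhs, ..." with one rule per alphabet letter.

A->B, B->ACC, C->AAB

  step 4 ⇒ step 5: BAABAABBAABAABACCBBACCBBACCBAABAABBAABAABACCBBACCBBACCACCBBACCBBACCBAABAABBAABAABACCBBACCBBACC ⇒ ACC·B·B·ACC·B·B·ACC·ACC·B·B·ACC·B·B·ACC·B·AAB·AAB·ACC·ACC·B·AAB·AAB·ACC·ACC·B·AAB·AAB·ACC·B·B·ACC·B·B·ACC·ACC·B·B·ACC·B·B·ACC·B·AAB·AAB·ACC·ACC·B·AAB·AAB·ACC·ACC·B·AAB·AAB·B·AAB·AAB·ACC·ACC·B·AAB·AAB·ACC·ACC·B·AAB·AAB·ACC·B·B·ACC·B·B·ACC·ACC·B·B·ACC·B·B·ACC·B·AAB·AAB·ACC·ACC·B·AAB·AAB·ACC·ACC·B·AAB·AAB
    A ↦ B
    B ↦ ACC
    C ↦ AAB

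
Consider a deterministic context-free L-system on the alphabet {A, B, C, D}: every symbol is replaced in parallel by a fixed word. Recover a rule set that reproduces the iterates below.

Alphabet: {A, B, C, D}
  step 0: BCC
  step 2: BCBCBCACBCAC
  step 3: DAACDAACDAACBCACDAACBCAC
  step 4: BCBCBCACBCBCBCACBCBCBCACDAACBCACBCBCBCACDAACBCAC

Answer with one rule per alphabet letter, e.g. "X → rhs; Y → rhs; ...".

A->BC, B->DA, C->AC, D->BC

  step 3 ⇒ step 4: DAACDAACDAACBCACDAACBCAC ⇒ BC·BC·BC·AC·BC·BC·BC·AC·BC·BC·BC·AC·DA·AC·BC·AC·BC·BC·BC·AC·DA·AC·BC·AC
    A ↦ BC
    B ↦ DA
    C ↦ AC
    D ↦ BC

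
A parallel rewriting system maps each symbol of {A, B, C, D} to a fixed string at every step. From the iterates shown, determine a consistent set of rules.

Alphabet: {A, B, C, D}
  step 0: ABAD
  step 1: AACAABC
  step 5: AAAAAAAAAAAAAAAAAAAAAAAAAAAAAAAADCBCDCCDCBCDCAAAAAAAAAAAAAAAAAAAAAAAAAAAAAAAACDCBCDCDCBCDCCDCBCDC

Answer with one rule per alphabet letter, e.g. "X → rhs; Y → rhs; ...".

A->AA, B->C, C->DC, D->BC

  step 0 ⇒ step 1: ABAD ⇒ AA·C·AA·BC
    A ↦ AA
    B ↦ C
    D ↦ BC
    C ↦ DC  (constrained at step 1)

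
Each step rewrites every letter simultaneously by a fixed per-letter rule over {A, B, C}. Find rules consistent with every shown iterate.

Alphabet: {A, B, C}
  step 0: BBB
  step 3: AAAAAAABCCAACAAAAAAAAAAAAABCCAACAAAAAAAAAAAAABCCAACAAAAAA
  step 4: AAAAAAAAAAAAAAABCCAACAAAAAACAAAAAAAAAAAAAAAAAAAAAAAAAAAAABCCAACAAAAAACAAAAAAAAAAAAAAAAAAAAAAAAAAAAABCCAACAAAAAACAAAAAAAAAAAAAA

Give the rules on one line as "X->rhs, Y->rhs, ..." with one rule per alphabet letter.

A->AA, B->ABC, C->CAA

  step 3 ⇒ step 4: AAAAAAABCCAACAAAAAAAAAAAAABCCAACAAAAAAAAAAAAABCCAACAAAAAA ⇒ AA·AA·AA·AA·AA·AA·AA·ABC·CAA·CAA·AA·AA·CAA·AA·AA·AA·AA·AA·AA·AA·AA·AA·AA·AA·AA·AA·ABC·CAA·CAA·AA·AA·CAA·AA·AA·AA·AA·AA·AA·AA·AA·AA·AA·AA·AA·AA·ABC·CAA·CAA·AA·AA·CAA·AA·AA·AA·AA·AA·AA
    A ↦ AA
    B ↦ ABC
    C ↦ CAA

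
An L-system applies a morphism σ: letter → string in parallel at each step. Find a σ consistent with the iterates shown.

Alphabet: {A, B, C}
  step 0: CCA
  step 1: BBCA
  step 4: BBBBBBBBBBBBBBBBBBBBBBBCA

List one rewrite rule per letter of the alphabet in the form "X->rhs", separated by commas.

  step 0 ⇒ step 1: CCA ⇒ B·B·CA
    A ↦ CA
    C ↦ B
    B ↦ BB  (constrained at step 1)

A->CA, B->BB, C->B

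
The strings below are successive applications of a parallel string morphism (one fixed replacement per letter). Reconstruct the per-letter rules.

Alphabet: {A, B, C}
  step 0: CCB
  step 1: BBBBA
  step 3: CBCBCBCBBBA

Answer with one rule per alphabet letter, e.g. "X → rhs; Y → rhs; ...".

A->CB, B->A, C->BB

  step 0 ⇒ step 1: CCB ⇒ BB·BB·A
    B ↦ A
    C ↦ BB
    A ↦ CB  (constrained at step 1)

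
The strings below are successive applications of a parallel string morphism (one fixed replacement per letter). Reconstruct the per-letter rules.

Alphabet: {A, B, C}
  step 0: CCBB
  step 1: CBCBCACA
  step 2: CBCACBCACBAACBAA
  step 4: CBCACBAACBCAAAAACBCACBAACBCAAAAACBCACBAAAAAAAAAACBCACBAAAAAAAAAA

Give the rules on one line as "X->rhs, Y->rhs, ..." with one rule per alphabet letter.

  step 1 ⇒ step 2: CBCBCACA ⇒ CB·CA·CB·CA·CB·AA·CB·AA
    A ↦ AA
    B ↦ CA
    C ↦ CB

A->AA, B->CA, C->CB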